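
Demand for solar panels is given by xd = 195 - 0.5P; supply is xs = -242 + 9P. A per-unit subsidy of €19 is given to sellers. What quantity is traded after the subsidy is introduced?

x' = 181

Pre-subsidy: 195 - 0.5P = -242 + 9P gives P* = 46, x* = 172.
With the subsidy, sellers receive Ps = Pb + 19 for each unit, where Pb is the price buyers pay.
Supply in terms of Pb becomes xs = -242 + 9(Pb + 19) = -71 + 9Pb. Setting this equal to demand: 195 - 0.5Pb = -71 + 9Pb, so Pb = 28.
Sellers receive Ps = 28 + 19 = 47; x' = 195 − 0.5·28 = 181.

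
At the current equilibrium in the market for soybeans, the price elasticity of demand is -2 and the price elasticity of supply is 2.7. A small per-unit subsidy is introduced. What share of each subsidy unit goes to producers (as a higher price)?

Producer share = 20/47

For a small subsidy around the equilibrium, the benefit split depends on the relative slopes, which at a point are proportional to the elasticities.
Buyer share = εs/(εs + |εd|) = 2.7/(2.7 + 2) = 27/47; seller share = |εd|/(εs + |εd|) = 20/47.
So producers capture 20/47 of the subsidy.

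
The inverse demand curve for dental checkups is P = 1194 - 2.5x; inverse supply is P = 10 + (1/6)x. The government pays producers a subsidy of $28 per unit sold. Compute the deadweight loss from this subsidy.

Deadweight loss = $147

Pre-subsidy: 1194 - 2.5x = 10 + (1/6)x gives x* = 444 and P* = 84.
With the subsidy, sellers receive Ps = Pb + 28 for each unit, where Pb is the price buyers pay.
On the curves, Pb = 1194 - 2.5x and Ps = 10 + (1/6)x; the wedge Ps − Pb = 28 gives 10 + (1/6)x − (1194 - 2.5x) = 28, so x' = 454.5.
Then Pb = 1194 − 2.5·454.5 = 57.75 and Ps = 10 + (1/6)·454.5 = 85.75.
The subsidy expands output by 454.5 − 444 = 10.5 past the efficient level; on those units the gap between marginal cost and willingness to pay runs from 0 up to 28.
DWL = ½ × 28 × 10.5 = 147.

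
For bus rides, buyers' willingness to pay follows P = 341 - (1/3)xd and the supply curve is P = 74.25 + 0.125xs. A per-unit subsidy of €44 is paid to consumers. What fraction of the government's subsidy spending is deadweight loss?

DWL / government spending = 8/113

Pre-subsidy: 341 - (1/3)x = 74.25 + 0.125x gives x* = 582 and P* = 147.
With the rebate, buyers effectively pay Pb = Ps − 44, where Ps is the price sellers receive.
On the curves, Pb = 341 - (1/3)x and Ps = 74.25 + 0.125x; the wedge Ps − Pb = 44 gives 74.25 + 0.125x − (341 - (1/3)x) = 44, so x' = 678.
Then Pb = 341 − (1/3)·678 = 115 and Ps = 74.25 + 0.125·678 = 159.
ΔCS = ½(582 + 678)(147 − 115) = 20160; ΔPS = ½(582 + 678)(159 − 147) = 7560.
Government spending = 44 × 678 = 29832.
DWL = ½ × 44 × (678 − 582) = 2112; fraction = 2112 / 29832 = 8/113.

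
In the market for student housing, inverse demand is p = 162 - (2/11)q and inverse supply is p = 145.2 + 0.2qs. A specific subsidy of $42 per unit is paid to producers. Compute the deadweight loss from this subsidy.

Pre-subsidy: 162 - (2/11)q = 145.2 + 0.2q gives q* = 44 and p* = 154.
With the subsidy, sellers receive ps = pb + 42 for each unit, where pb is the price buyers pay.
On the curves, pb = 162 - (2/11)q and ps = 145.2 + 0.2q; the wedge ps − pb = 42 gives 145.2 + 0.2q − (162 - (2/11)q) = 42, so q' = 154.
Then pb = 162 − (2/11)·154 = 134 and ps = 145.2 + 0.2·154 = 176.
The subsidy expands output by 154 − 44 = 110 past the efficient level; on those units the gap between marginal cost and willingness to pay runs from 0 up to 42.
DWL = ½ × 42 × 110 = 2310.

Deadweight loss = $2310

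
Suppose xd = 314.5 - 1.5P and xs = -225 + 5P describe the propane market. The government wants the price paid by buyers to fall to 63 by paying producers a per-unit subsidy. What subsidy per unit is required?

Required subsidy s = 26 per unit

At a buyer price of 63, quantity demanded is 314.5 − 1.5·63 = 220.
Sellers supply 220 only when they receive Ps with -225 + 5·Ps = 220, i.e. Ps = 89.
s = Ps − Pb = 89 − 63 = 26.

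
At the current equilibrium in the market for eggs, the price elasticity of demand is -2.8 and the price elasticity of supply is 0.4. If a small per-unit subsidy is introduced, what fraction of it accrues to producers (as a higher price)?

For a small subsidy around the equilibrium, the benefit split depends on the relative slopes, which at a point are proportional to the elasticities.
Buyer share = εs/(εs + |εd|) = 0.4/(0.4 + 2.8) = 0.125; seller share = |εd|/(εs + |εd|) = 0.875.
So producers capture 0.875 of the subsidy.

Producer share = 0.875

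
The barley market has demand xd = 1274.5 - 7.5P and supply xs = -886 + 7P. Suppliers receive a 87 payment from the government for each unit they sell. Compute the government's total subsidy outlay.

Pre-subsidy: 1274.5 - 7.5P = -886 + 7P gives P* = 149, x* = 157.
With the subsidy, sellers receive Ps = Pb + 87 for each unit, where Pb is the price buyers pay.
Supply in terms of Pb becomes xs = -886 + 7(Pb + 87) = -277 + 7Pb. Setting this equal to demand: 1274.5 - 7.5Pb = -277 + 7Pb, so Pb = 107.
Sellers receive Ps = 107 + 87 = 194; x' = 1274.5 − 7.5·107 = 472.
Government outlay = subsidy × quantity = 87 × 472 = 41064.

Government cost = 41064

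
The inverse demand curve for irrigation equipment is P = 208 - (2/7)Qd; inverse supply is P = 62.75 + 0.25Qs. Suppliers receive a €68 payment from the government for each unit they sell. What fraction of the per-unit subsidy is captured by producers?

Producer share = 7/15

Pre-subsidy: 208 - (2/7)Q = 62.75 + 0.25Q gives Q* = 4067/15 and P* = 1958/15.
With the subsidy, sellers receive Ps = Pb + 68 for each unit, where Pb is the price buyers pay.
On the curves, Pb = 208 - (2/7)Q and Ps = 62.75 + 0.25Q; the wedge Ps − Pb = 68 gives 62.75 + 0.25Q − (208 - (2/7)Q) = 68, so Q' = 5971/15.
Then Pb = 208 − (2/7)·(5971/15) = 1414/15 and Ps = 62.75 + 0.25·(5971/15) = 2434/15.
Buyers' price falls by P* − Pb = 1958/15 − 1414/15 = 544/15; sellers' price rises by Ps − P* = 2434/15 − 1958/15 = 476/15.
So producers capture (476/15)/68 = 7/15 of each unit of subsidy.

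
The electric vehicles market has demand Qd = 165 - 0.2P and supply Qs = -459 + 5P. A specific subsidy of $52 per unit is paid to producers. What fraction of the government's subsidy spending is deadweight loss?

DWL / government spending = 5/151

Pre-subsidy: 165 - 0.2P = -459 + 5P gives P* = 120, Q* = 141.
With the subsidy, sellers receive Ps = Pb + 52 for each unit, where Pb is the price buyers pay.
Supply in terms of Pb becomes Qs = -459 + 5(Pb + 52) = -199 + 5Pb. Setting this equal to demand: 165 - 0.2Pb = -199 + 5Pb, so Pb = 70.
Sellers receive Ps = 70 + 52 = 122; Q' = 165 − 0.2·70 = 151.
ΔCS = ½(141 + 151)(120 − 70) = 7300; ΔPS = ½(141 + 151)(122 − 120) = 292.
Government spending = 52 × 151 = 7852.
DWL = ½ × 52 × (151 − 141) = 260; fraction = 260 / 7852 = 5/151.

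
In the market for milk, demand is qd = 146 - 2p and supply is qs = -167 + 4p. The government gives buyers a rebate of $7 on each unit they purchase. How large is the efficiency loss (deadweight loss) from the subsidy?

Deadweight loss = 98/3

Pre-subsidy: 146 - 2p = -167 + 4p gives p* = 313/6, q* = 125/3.
With the rebate, buyers effectively pay pb = ps − 7, where ps is the price sellers receive.
Demand in terms of ps becomes qd = 146 − 2(ps − 7) = 160 - 2ps. Setting this equal to supply: 160 - 2ps = -167 + 4ps, so ps = 54.5.
Buyers pay pb = 54.5 − 7 = 47.5; q' = -167 + 4·54.5 = 51.
The subsidy expands output by 51 − 125/3 = 28/3 past the efficient level; on those units the gap between marginal cost and willingness to pay runs from 0 up to 7.
DWL = ½ × 7 × 28/3 = 98/3.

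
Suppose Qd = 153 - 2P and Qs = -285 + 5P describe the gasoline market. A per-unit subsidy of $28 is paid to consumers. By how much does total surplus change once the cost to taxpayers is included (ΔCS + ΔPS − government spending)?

Pre-subsidy: 153 - 2P = -285 + 5P gives P* = 438/7, Q* = 195/7.
With the rebate, buyers effectively pay Pb = Ps − 28, where Ps is the price sellers receive.
Demand in terms of Ps becomes Qd = 153 − 2(Ps − 28) = 209 - 2Ps. Setting this equal to supply: 209 - 2Ps = -285 + 5Ps, so Ps = 494/7.
Buyers pay Pb = 494/7 − 28 = 298/7; Q' = -285 + 5·(494/7) = 475/7.
ΔCS = ½(195/7 + 475/7)(438/7 − 298/7) = 6700/7; ΔPS = ½(195/7 + 475/7)(494/7 − 438/7) = 2680/7.
Government spending = 28 × 475/7 = 1900.
Net change = 6700/7 + 2680/7 − 1900 = -560. The loss equals the DWL triangle ½·28·40.

Net change in total surplus = -$560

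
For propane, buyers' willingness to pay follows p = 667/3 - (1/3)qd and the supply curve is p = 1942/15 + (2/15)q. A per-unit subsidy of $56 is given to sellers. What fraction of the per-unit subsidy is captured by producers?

Producer share = 2/7

Pre-subsidy: 667/3 - (1/3)q = 1942/15 + (2/15)q gives q* = 199 and p* = 156.
With the subsidy, sellers receive ps = pb + 56 for each unit, where pb is the price buyers pay.
On the curves, pb = 667/3 - (1/3)q and ps = 1942/15 + (2/15)q; the wedge ps − pb = 56 gives 1942/15 + (2/15)q − (667/3 - (1/3)q) = 56, so q' = 319.
Then pb = 667/3 − (1/3)·319 = 116 and ps = 1942/15 + (2/15)·319 = 172.
Buyers' price falls by p* − pb = 156 − 116 = 40; sellers' price rises by ps − p* = 172 − 156 = 16.
So producers capture 16/56 = 2/7 of each unit of subsidy.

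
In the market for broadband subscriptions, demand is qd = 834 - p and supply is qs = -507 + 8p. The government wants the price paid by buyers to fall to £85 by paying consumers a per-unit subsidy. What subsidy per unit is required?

At a buyer price of 85, quantity demanded is 834 − 1·85 = 749.
Sellers supply 749 only when they receive ps with -507 + 8·ps = 749, i.e. ps = 157.
s = ps − pb = 157 − 85 = 72.

Required subsidy s = £72 per unit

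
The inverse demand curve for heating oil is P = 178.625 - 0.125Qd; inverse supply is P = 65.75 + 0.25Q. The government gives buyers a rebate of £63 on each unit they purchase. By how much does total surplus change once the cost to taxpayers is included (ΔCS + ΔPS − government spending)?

Net change in total surplus = -£5292

Pre-subsidy: 178.625 - 0.125Q = 65.75 + 0.25Q gives Q* = 301 and P* = 141.
With the rebate, buyers effectively pay Pb = Ps − 63, where Ps is the price sellers receive.
On the curves, Pb = 178.625 - 0.125Q and Ps = 65.75 + 0.25Q; the wedge Ps − Pb = 63 gives 65.75 + 0.25Q − (178.625 - 0.125Q) = 63, so Q' = 469.
Then Pb = 178.625 − 0.125·469 = 120 and Ps = 65.75 + 0.25·469 = 183.
ΔCS = ½(301 + 469)(141 − 120) = 8085; ΔPS = ½(301 + 469)(183 − 141) = 16170.
Government spending = 63 × 469 = 29547.
Net change = 8085 + 16170 − 29547 = -5292. The loss equals the DWL triangle ½·63·168.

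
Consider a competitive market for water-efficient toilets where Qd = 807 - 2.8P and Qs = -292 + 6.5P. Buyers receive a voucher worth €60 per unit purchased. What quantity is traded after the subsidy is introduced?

Pre-subsidy: 807 - 2.8P = -292 + 6.5P gives P* = 10990/93, Q* = 44279/93.
With the rebate, buyers effectively pay Pb = Ps − 60, where Ps is the price sellers receive.
Demand in terms of Ps becomes Qd = 807 − 2.8(Ps − 60) = 975 - 2.8Ps. Setting this equal to supply: 975 - 2.8Ps = -292 + 6.5Ps, so Ps = 12670/93.
Buyers pay Pb = 12670/93 − 60 = 7090/93; Q' = -292 + 6.5·(12670/93) = 55199/93.

Q' = 55199/93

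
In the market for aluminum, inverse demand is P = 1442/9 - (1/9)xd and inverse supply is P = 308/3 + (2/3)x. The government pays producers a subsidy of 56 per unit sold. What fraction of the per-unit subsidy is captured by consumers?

Pre-subsidy: 1442/9 - (1/9)x = 308/3 + (2/3)x gives x* = 74 and P* = 152.
With the subsidy, sellers receive Ps = Pb + 56 for each unit, where Pb is the price buyers pay.
On the curves, Pb = 1442/9 - (1/9)x and Ps = 308/3 + (2/3)x; the wedge Ps − Pb = 56 gives 308/3 + (2/3)x − (1442/9 - (1/9)x) = 56, so x' = 146.
Then Pb = 1442/9 − (1/9)·146 = 144 and Ps = 308/3 + (2/3)·146 = 200.
Buyers' price falls by P* − Pb = 152 − 144 = 8; sellers' price rises by Ps − P* = 200 − 152 = 48.
So consumers capture 8/56 = 1/7 of each unit of subsidy.

Consumer share = 1/7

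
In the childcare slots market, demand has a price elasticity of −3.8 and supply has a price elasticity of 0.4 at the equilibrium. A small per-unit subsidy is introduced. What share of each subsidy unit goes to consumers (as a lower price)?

Consumer share = 2/21

For a small subsidy around the equilibrium, the benefit split depends on the relative slopes, which at a point are proportional to the elasticities.
Buyer share = εs/(εs + |εd|) = 0.4/(0.4 + 3.8) = 2/21; seller share = |εd|/(εs + |εd|) = 19/21.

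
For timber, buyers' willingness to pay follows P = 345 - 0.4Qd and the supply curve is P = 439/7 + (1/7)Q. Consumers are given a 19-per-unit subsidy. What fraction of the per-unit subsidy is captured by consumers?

Consumer share = 14/19

Pre-subsidy: 345 - 0.4Q = 439/7 + (1/7)Q gives Q* = 520 and P* = 137.
With the rebate, buyers effectively pay Pb = Ps − 19, where Ps is the price sellers receive.
On the curves, Pb = 345 - 0.4Q and Ps = 439/7 + (1/7)Q; the wedge Ps − Pb = 19 gives 439/7 + (1/7)Q − (345 - 0.4Q) = 19, so Q' = 555.
Then Pb = 345 − 0.4·555 = 123 and Ps = 439/7 + (1/7)·555 = 142.
Buyers' price falls by P* − Pb = 137 − 123 = 14; sellers' price rises by Ps − P* = 142 − 137 = 5.
So consumers capture 14/19 = 14/19 of each unit of subsidy.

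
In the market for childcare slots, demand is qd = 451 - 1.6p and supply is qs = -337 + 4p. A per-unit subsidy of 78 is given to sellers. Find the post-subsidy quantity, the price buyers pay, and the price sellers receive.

Pre-subsidy: 451 - 1.6p = -337 + 4p gives p* = 985/7, q* = 1581/7.
With the subsidy, sellers receive ps = pb + 78 for each unit, where pb is the price buyers pay.
Supply in terms of pb becomes qs = -337 + 4(pb + 78) = -25 + 4pb. Setting this equal to demand: 451 - 1.6pb = -25 + 4pb, so pb = 85.
Sellers receive ps = 85 + 78 = 163; q' = 451 − 1.6·85 = 315.

q' = 315; buyers pay 85; sellers receive 163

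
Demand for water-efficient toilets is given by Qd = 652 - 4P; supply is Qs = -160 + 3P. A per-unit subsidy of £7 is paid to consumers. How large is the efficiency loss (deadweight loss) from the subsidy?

Deadweight loss = £42

Pre-subsidy: 652 - 4P = -160 + 3P gives P* = 116, Q* = 188.
With the rebate, buyers effectively pay Pb = Ps − 7, where Ps is the price sellers receive.
Demand in terms of Ps becomes Qd = 652 − 4(Ps − 7) = 680 - 4Ps. Setting this equal to supply: 680 - 4Ps = -160 + 3Ps, so Ps = 120.
Buyers pay Pb = 120 − 7 = 113; Q' = -160 + 3·120 = 200.
The subsidy expands output by 200 − 188 = 12 past the efficient level; on those units the gap between marginal cost and willingness to pay runs from 0 up to 7.
DWL = ½ × 7 × 12 = 42.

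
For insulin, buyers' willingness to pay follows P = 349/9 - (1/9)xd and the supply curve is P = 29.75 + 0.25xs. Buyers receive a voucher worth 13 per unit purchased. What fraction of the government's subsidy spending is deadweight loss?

DWL / government spending = 18/61

Pre-subsidy: 349/9 - (1/9)x = 29.75 + 0.25x gives x* = 25 and P* = 36.
With the rebate, buyers effectively pay Pb = Ps − 13, where Ps is the price sellers receive.
On the curves, Pb = 349/9 - (1/9)x and Ps = 29.75 + 0.25x; the wedge Ps − Pb = 13 gives 29.75 + 0.25x − (349/9 - (1/9)x) = 13, so x' = 61.
Then Pb = 349/9 − (1/9)·61 = 32 and Ps = 29.75 + 0.25·61 = 45.
ΔCS = ½(25 + 61)(36 − 32) = 172; ΔPS = ½(25 + 61)(45 − 36) = 387.
Government spending = 13 × 61 = 793.
DWL = ½ × 13 × (61 − 25) = 234; fraction = 234 / 793 = 18/61.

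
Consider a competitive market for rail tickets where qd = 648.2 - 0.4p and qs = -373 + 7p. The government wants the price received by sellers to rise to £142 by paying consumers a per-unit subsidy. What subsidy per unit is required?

At a seller price of 142, quantity supplied is -373 + 7·142 = 621.
Buyers absorb 621 only when they pay pb with 648.2 − 0.4·pb = 621, i.e. pb = 68.
s = ps − pb = 142 − 68 = 74.

Required subsidy s = £74 per unit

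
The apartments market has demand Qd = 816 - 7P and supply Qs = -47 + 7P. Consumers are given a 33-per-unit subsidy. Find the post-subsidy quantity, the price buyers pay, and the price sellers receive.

Q' = 500; buyers pay 316/7; sellers receive 547/7

Pre-subsidy: 816 - 7P = -47 + 7P gives P* = 863/14, Q* = 384.5.
With the rebate, buyers effectively pay Pb = Ps − 33, where Ps is the price sellers receive.
Demand in terms of Ps becomes Qd = 816 − 7(Ps − 33) = 1047 - 7Ps. Setting this equal to supply: 1047 - 7Ps = -47 + 7Ps, so Ps = 547/7.
Buyers pay Pb = 547/7 − 33 = 316/7; Q' = -47 + 7·(547/7) = 500.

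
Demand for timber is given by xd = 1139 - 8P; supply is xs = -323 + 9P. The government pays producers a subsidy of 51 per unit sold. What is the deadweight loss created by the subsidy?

Pre-subsidy: 1139 - 8P = -323 + 9P gives P* = 86, x* = 451.
With the subsidy, sellers receive Ps = Pb + 51 for each unit, where Pb is the price buyers pay.
Supply in terms of Pb becomes xs = -323 + 9(Pb + 51) = 136 + 9Pb. Setting this equal to demand: 1139 - 8Pb = 136 + 9Pb, so Pb = 59.
Sellers receive Ps = 59 + 51 = 110; x' = 1139 − 8·59 = 667.
The subsidy expands output by 667 − 451 = 216 past the efficient level; on those units the gap between marginal cost and willingness to pay runs from 0 up to 51.
DWL = ½ × 51 × 216 = 5508.

Deadweight loss = 5508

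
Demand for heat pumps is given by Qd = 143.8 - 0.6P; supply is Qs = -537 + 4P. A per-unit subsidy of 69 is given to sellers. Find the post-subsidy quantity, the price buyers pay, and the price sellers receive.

Q' = 91; buyers pay 88; sellers receive 157

Pre-subsidy: 143.8 - 0.6P = -537 + 4P gives P* = 148, Q* = 55.
With the subsidy, sellers receive Ps = Pb + 69 for each unit, where Pb is the price buyers pay.
Supply in terms of Pb becomes Qs = -537 + 4(Pb + 69) = -261 + 4Pb. Setting this equal to demand: 143.8 - 0.6Pb = -261 + 4Pb, so Pb = 88.
Sellers receive Ps = 88 + 69 = 157; Q' = 143.8 − 0.6·88 = 91.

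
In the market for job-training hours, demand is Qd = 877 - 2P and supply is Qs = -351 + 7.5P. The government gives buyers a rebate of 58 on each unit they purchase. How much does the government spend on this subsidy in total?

Government cost = 782478/19

Pre-subsidy: 877 - 2P = -351 + 7.5P gives P* = 2456/19, Q* = 11751/19.
With the rebate, buyers effectively pay Pb = Ps − 58, where Ps is the price sellers receive.
Demand in terms of Ps becomes Qd = 877 − 2(Ps − 58) = 993 - 2Ps. Setting this equal to supply: 993 - 2Ps = -351 + 7.5Ps, so Ps = 2688/19.
Buyers pay Pb = 2688/19 − 58 = 1586/19; Q' = -351 + 7.5·(2688/19) = 13491/19.
Government outlay = subsidy × quantity = 58 × 13491/19 = 782478/19.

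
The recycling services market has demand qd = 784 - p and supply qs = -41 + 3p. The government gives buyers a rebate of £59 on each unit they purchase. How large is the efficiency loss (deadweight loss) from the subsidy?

Pre-subsidy: 784 - p = -41 + 3p gives p* = 206.25, q* = 577.75.
With the rebate, buyers effectively pay pb = ps − 59, where ps is the price sellers receive.
Demand in terms of ps becomes qd = 784 − 1(ps − 59) = 843 - ps. Setting this equal to supply: 843 - ps = -41 + 3ps, so ps = 221.
Buyers pay pb = 221 − 59 = 162; q' = -41 + 3·221 = 622.
The subsidy expands output by 622 − 577.75 = 44.25 past the efficient level; on those units the gap between marginal cost and willingness to pay runs from 0 up to 59.
DWL = ½ × 59 × 44.25 = 1305.375.

Deadweight loss = £1305.375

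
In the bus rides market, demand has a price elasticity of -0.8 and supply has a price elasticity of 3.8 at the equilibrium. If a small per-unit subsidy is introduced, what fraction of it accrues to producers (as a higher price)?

Producer share = 4/23

For a small subsidy around the equilibrium, the benefit split depends on the relative slopes, which at a point are proportional to the elasticities.
Buyer share = εs/(εs + |εd|) = 3.8/(3.8 + 0.8) = 19/23; seller share = |εd|/(εs + |εd|) = 4/23.
So producers capture 4/23 of the subsidy.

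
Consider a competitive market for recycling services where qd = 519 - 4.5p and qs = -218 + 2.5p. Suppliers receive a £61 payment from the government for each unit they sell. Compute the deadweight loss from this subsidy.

Pre-subsidy: 519 - 4.5p = -218 + 2.5p gives p* = 737/7, q* = 633/14.
With the subsidy, sellers receive ps = pb + 61 for each unit, where pb is the price buyers pay.
Supply in terms of pb becomes qs = -218 + 2.5(pb + 61) = -65.5 + 2.5pb. Setting this equal to demand: 519 - 4.5pb = -65.5 + 2.5pb, so pb = 83.5.
Sellers receive ps = 83.5 + 61 = 144.5; q' = 519 − 4.5·83.5 = 143.25.
The subsidy expands output by 143.25 − 633/14 = 2745/28 past the efficient level; on those units the gap between marginal cost and willingness to pay runs from 0 up to 61.
DWL = ½ × 61 × 2745/28 = 167445/56.

Deadweight loss = 167445/56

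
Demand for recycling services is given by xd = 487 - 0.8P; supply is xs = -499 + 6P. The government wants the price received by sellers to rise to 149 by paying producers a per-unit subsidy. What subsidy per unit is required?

At a seller price of 149, quantity supplied is -499 + 6·149 = 395.
Buyers absorb 395 only when they pay Pb with 487 − 0.8·Pb = 395, i.e. Pb = 115.
s = Ps − Pb = 149 − 115 = 34.

Required subsidy s = 34 per unit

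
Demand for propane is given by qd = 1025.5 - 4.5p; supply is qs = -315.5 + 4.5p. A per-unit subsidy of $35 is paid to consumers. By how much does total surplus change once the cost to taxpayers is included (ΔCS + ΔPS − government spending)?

Pre-subsidy: 1025.5 - 4.5p = -315.5 + 4.5p gives p* = 149, q* = 355.
With the rebate, buyers effectively pay pb = ps − 35, where ps is the price sellers receive.
Demand in terms of ps becomes qd = 1025.5 − 4.5(ps − 35) = 1183 - 4.5ps. Setting this equal to supply: 1183 - 4.5ps = -315.5 + 4.5ps, so ps = 166.5.
Buyers pay pb = 166.5 − 35 = 131.5; q' = -315.5 + 4.5·166.5 = 433.75.
ΔCS = ½(355 + 433.75)(149 − 131.5) = 6901.5625; ΔPS = ½(355 + 433.75)(166.5 − 149) = 6901.5625.
Government spending = 35 × 433.75 = 15181.25.
Net change = 6901.5625 + 6901.5625 − 15181.25 = -1378.125. The loss equals the DWL triangle ½·35·78.75.

Net change in total surplus = -$1378.125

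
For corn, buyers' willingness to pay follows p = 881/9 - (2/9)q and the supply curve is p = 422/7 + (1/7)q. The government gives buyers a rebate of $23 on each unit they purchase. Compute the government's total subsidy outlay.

Pre-subsidy: 881/9 - (2/9)q = 422/7 + (1/7)q gives q* = 103 and p* = 75.
With the rebate, buyers effectively pay pb = ps − 23, where ps is the price sellers receive.
On the curves, pb = 881/9 - (2/9)q and ps = 422/7 + (1/7)q; the wedge ps − pb = 23 gives 422/7 + (1/7)q − (881/9 - (2/9)q) = 23, so q' = 166.
Then pb = 881/9 − (2/9)·166 = 61 and ps = 422/7 + (1/7)·166 = 84.
Government outlay = subsidy × quantity = 23 × 166 = 3818.

Government cost = $3818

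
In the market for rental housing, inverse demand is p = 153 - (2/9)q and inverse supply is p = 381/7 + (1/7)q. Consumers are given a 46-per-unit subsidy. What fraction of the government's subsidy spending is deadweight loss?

DWL / government spending = 7/44

Pre-subsidy: 153 - (2/9)q = 381/7 + (1/7)q gives q* = 270 and p* = 93.
With the rebate, buyers effectively pay pb = ps − 46, where ps is the price sellers receive.
On the curves, pb = 153 - (2/9)q and ps = 381/7 + (1/7)q; the wedge ps − pb = 46 gives 381/7 + (1/7)q − (153 - (2/9)q) = 46, so q' = 396.
Then pb = 153 − (2/9)·396 = 65 and ps = 381/7 + (1/7)·396 = 111.
ΔCS = ½(270 + 396)(93 − 65) = 9324; ΔPS = ½(270 + 396)(111 − 93) = 5994.
Government spending = 46 × 396 = 18216.
DWL = ½ × 46 × (396 − 270) = 2898; fraction = 2898 / 18216 = 7/44.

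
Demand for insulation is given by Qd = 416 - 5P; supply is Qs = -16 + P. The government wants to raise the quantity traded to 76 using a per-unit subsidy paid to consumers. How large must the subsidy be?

At Q = 76, invert demand for the buyer price: Pb = (416 − 76)/5 = 68; invert supply for the seller price: Ps = (76 − (-16))/1 = 92.
The subsidy must fill the gap: s = Ps − Pb = 92 − 68 = 24.

Required subsidy s = 24 per unit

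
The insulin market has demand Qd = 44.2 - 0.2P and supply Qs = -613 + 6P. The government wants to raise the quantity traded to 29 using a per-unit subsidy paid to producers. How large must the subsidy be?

At Q = 29, invert demand for the buyer price: Pb = (44.2 − 29)/0.2 = 76; invert supply for the seller price: Ps = (29 − (-613))/6 = 107.
The subsidy must fill the gap: s = Ps − Pb = 107 − 76 = 31.

Required subsidy s = 31 per unit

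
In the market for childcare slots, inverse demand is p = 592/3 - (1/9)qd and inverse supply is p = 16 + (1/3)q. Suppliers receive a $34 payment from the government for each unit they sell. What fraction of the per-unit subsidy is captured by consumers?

Pre-subsidy: 592/3 - (1/9)q = 16 + (1/3)q gives q* = 408 and p* = 152.
With the subsidy, sellers receive ps = pb + 34 for each unit, where pb is the price buyers pay.
On the curves, pb = 592/3 - (1/9)q and ps = 16 + (1/3)q; the wedge ps − pb = 34 gives 16 + (1/3)q − (592/3 - (1/9)q) = 34, so q' = 484.5.
Then pb = 592/3 − (1/9)·484.5 = 143.5 and ps = 16 + (1/3)·484.5 = 177.5.
Buyers' price falls by p* − pb = 152 − 143.5 = 8.5; sellers' price rises by ps − p* = 177.5 − 152 = 25.5.
So consumers capture 8.5/34 = 0.25 of each unit of subsidy.

Consumer share = 0.25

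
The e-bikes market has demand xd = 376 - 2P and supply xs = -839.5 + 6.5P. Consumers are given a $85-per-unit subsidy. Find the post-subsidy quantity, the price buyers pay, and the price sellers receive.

x' = 220; buyers pay $78; sellers receive $163

Pre-subsidy: 376 - 2P = -839.5 + 6.5P gives P* = 143, x* = 90.
With the rebate, buyers effectively pay Pb = Ps − 85, where Ps is the price sellers receive.
Demand in terms of Ps becomes xd = 376 − 2(Ps − 85) = 546 - 2Ps. Setting this equal to supply: 546 - 2Ps = -839.5 + 6.5Ps, so Ps = 163.
Buyers pay Pb = 163 − 85 = 78; x' = -839.5 + 6.5·163 = 220.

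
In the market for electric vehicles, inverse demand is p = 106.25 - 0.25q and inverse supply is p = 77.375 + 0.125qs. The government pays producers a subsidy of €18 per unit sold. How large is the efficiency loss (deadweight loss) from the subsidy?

Deadweight loss = €432

Pre-subsidy: 106.25 - 0.25q = 77.375 + 0.125q gives q* = 77 and p* = 87.
With the subsidy, sellers receive ps = pb + 18 for each unit, where pb is the price buyers pay.
On the curves, pb = 106.25 - 0.25q and ps = 77.375 + 0.125q; the wedge ps − pb = 18 gives 77.375 + 0.125q − (106.25 - 0.25q) = 18, so q' = 125.
Then pb = 106.25 − 0.25·125 = 75 and ps = 77.375 + 0.125·125 = 93.
The subsidy expands output by 125 − 77 = 48 past the efficient level; on those units the gap between marginal cost and willingness to pay runs from 0 up to 18.
DWL = ½ × 18 × 48 = 432.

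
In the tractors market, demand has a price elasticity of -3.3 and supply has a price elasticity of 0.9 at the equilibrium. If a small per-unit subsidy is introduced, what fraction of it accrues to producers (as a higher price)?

For a small subsidy around the equilibrium, the benefit split depends on the relative slopes, which at a point are proportional to the elasticities.
Buyer share = εs/(εs + |εd|) = 0.9/(0.9 + 3.3) = 3/14; seller share = |εd|/(εs + |εd|) = 11/14.
So producers capture 11/14 of the subsidy.

Producer share = 11/14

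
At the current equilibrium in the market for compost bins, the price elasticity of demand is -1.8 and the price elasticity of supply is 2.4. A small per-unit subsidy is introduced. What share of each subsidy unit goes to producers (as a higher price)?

For a small subsidy around the equilibrium, the benefit split depends on the relative slopes, which at a point are proportional to the elasticities.
Buyer share = εs/(εs + |εd|) = 2.4/(2.4 + 1.8) = 4/7; seller share = |εd|/(εs + |εd|) = 3/7.
So producers capture 3/7 of the subsidy.

Producer share = 3/7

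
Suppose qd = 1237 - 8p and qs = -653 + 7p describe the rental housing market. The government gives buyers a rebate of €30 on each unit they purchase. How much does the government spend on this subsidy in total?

Government cost = €10230

Pre-subsidy: 1237 - 8p = -653 + 7p gives p* = 126, q* = 229.
With the rebate, buyers effectively pay pb = ps − 30, where ps is the price sellers receive.
Demand in terms of ps becomes qd = 1237 − 8(ps − 30) = 1477 - 8ps. Setting this equal to supply: 1477 - 8ps = -653 + 7ps, so ps = 142.
Buyers pay pb = 142 − 30 = 112; q' = -653 + 7·142 = 341.
Government outlay = subsidy × quantity = 30 × 341 = 10230.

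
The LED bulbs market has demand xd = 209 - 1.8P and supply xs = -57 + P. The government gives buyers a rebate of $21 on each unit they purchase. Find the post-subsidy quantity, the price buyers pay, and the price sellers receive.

x' = 51.5; buyers pay $87.5; sellers receive $108.5

Pre-subsidy: 209 - 1.8P = -57 + P gives P* = 95, x* = 38.
With the rebate, buyers effectively pay Pb = Ps − 21, where Ps is the price sellers receive.
Demand in terms of Ps becomes xd = 209 − 1.8(Ps − 21) = 246.8 - 1.8Ps. Setting this equal to supply: 246.8 - 1.8Ps = -57 + Ps, so Ps = 108.5.
Buyers pay Pb = 108.5 − 21 = 87.5; x' = -57 + 1·108.5 = 51.5.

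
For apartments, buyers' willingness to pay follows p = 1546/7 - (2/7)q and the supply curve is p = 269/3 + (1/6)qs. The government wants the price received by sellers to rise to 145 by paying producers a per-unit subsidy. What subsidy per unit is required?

At a seller price of 145, quantity supplied is -538 + 6·145 = 332.
Buyers absorb 332 only when they pay pb = 1546/7 − (2/7)·332 = 126.
s = ps − pb = 145 − 126 = 19.

Required subsidy s = 19 per unit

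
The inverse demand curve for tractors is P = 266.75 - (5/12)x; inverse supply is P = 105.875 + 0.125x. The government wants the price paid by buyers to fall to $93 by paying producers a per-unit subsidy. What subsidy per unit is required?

Required subsidy s = $65 per unit

At a buyer price of 93, quantity demanded is 640.2 − 2.4·93 = 417.
Sellers supply 417 only when they receive Ps = 105.875 + 0.125·417 = 158.
s = Ps − Pb = 158 − 93 = 65.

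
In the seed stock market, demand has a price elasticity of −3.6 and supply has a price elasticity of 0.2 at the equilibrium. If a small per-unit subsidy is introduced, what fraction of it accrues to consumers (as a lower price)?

For a small subsidy around the equilibrium, the benefit split depends on the relative slopes, which at a point are proportional to the elasticities.
Buyer share = εs/(εs + |εd|) = 0.2/(0.2 + 3.6) = 1/19; seller share = |εd|/(εs + |εd|) = 18/19.

Consumer share = 1/19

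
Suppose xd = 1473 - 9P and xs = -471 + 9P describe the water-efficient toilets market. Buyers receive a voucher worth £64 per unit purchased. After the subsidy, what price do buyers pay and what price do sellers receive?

Pre-subsidy: 1473 - 9P = -471 + 9P gives P* = 108, x* = 501.
With the rebate, buyers effectively pay Pb = Ps − 64, where Ps is the price sellers receive.
Demand in terms of Ps becomes xd = 1473 − 9(Ps − 64) = 2049 - 9Ps. Setting this equal to supply: 2049 - 9Ps = -471 + 9Ps, so Ps = 140.
Buyers pay Pb = 140 − 64 = 76; x' = -471 + 9·140 = 789.

Buyers pay £76; sellers receive £140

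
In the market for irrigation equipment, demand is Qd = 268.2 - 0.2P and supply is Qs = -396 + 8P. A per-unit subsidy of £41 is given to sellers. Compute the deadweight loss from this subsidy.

Pre-subsidy: 268.2 - 0.2P = -396 + 8P gives P* = 81, Q* = 252.
With the subsidy, sellers receive Ps = Pb + 41 for each unit, where Pb is the price buyers pay.
Supply in terms of Pb becomes Qs = -396 + 8(Pb + 41) = -68 + 8Pb. Setting this equal to demand: 268.2 - 0.2Pb = -68 + 8Pb, so Pb = 41.
Sellers receive Ps = 41 + 41 = 82; Q' = 268.2 − 0.2·41 = 260.
The subsidy expands output by 260 − 252 = 8 past the efficient level; on those units the gap between marginal cost and willingness to pay runs from 0 up to 41.
DWL = ½ × 41 × 8 = 164.

Deadweight loss = £164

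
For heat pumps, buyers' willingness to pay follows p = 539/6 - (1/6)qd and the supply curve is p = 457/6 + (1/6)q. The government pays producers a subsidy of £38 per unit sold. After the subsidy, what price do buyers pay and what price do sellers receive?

Buyers pay £64; sellers receive £102

Pre-subsidy: 539/6 - (1/6)q = 457/6 + (1/6)q gives q* = 41 and p* = 83.
With the subsidy, sellers receive ps = pb + 38 for each unit, where pb is the price buyers pay.
On the curves, pb = 539/6 - (1/6)q and ps = 457/6 + (1/6)q; the wedge ps − pb = 38 gives 457/6 + (1/6)q − (539/6 - (1/6)q) = 38, so q' = 155.
Then pb = 539/6 − (1/6)·155 = 64 and ps = 457/6 + (1/6)·155 = 102.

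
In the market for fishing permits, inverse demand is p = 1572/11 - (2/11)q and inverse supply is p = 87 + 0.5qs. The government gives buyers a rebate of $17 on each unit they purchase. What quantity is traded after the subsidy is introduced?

Pre-subsidy: 1572/11 - (2/11)q = 87 + 0.5q gives q* = 82 and p* = 128.
With the rebate, buyers effectively pay pb = ps − 17, where ps is the price sellers receive.
On the curves, pb = 1572/11 - (2/11)q and ps = 87 + 0.5q; the wedge ps − pb = 17 gives 87 + 0.5q − (1572/11 - (2/11)q) = 17, so q' = 1604/15.
Then pb = 1572/11 − (2/11)·(1604/15) = 1852/15 and ps = 87 + 0.5·(1604/15) = 2107/15.

q' = 1604/15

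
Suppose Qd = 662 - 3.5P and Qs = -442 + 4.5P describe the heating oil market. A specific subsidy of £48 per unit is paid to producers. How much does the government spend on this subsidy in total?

Pre-subsidy: 662 - 3.5P = -442 + 4.5P gives P* = 138, Q* = 179.
With the subsidy, sellers receive Ps = Pb + 48 for each unit, where Pb is the price buyers pay.
Supply in terms of Pb becomes Qs = -442 + 4.5(Pb + 48) = -226 + 4.5Pb. Setting this equal to demand: 662 - 3.5Pb = -226 + 4.5Pb, so Pb = 111.
Sellers receive Ps = 111 + 48 = 159; Q' = 662 − 3.5·111 = 273.5.
Government outlay = subsidy × quantity = 48 × 273.5 = 13128.

Government cost = £13128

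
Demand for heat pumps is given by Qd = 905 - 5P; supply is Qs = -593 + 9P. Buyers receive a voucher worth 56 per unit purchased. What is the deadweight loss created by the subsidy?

Deadweight loss = 5040

Pre-subsidy: 905 - 5P = -593 + 9P gives P* = 107, Q* = 370.
With the rebate, buyers effectively pay Pb = Ps − 56, where Ps is the price sellers receive.
Demand in terms of Ps becomes Qd = 905 − 5(Ps − 56) = 1185 - 5Ps. Setting this equal to supply: 1185 - 5Ps = -593 + 9Ps, so Ps = 127.
Buyers pay Pb = 127 − 56 = 71; Q' = -593 + 9·127 = 550.
The subsidy expands output by 550 − 370 = 180 past the efficient level; on those units the gap between marginal cost and willingness to pay runs from 0 up to 56.
DWL = ½ × 56 × 180 = 5040.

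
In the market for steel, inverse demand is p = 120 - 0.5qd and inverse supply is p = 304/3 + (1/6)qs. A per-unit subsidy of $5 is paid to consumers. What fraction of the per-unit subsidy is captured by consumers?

Consumer share = 0.75

Pre-subsidy: 120 - 0.5q = 304/3 + (1/6)q gives q* = 28 and p* = 106.
With the rebate, buyers effectively pay pb = ps − 5, where ps is the price sellers receive.
On the curves, pb = 120 - 0.5q and ps = 304/3 + (1/6)q; the wedge ps − pb = 5 gives 304/3 + (1/6)q − (120 - 0.5q) = 5, so q' = 35.5.
Then pb = 120 − 0.5·35.5 = 102.25 and ps = 304/3 + (1/6)·35.5 = 107.25.
Buyers' price falls by p* − pb = 106 − 102.25 = 3.75; sellers' price rises by ps − p* = 107.25 − 106 = 1.25.
So consumers capture 3.75/5 = 0.75 of each unit of subsidy.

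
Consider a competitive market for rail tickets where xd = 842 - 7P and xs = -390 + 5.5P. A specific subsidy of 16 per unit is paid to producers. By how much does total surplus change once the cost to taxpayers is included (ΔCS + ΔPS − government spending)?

Net change in total surplus = -394.24

Pre-subsidy: 842 - 7P = -390 + 5.5P gives P* = 98.56, x* = 152.08.
With the subsidy, sellers receive Ps = Pb + 16 for each unit, where Pb is the price buyers pay.
Supply in terms of Pb becomes xs = -390 + 5.5(Pb + 16) = -302 + 5.5Pb. Setting this equal to demand: 842 - 7Pb = -302 + 5.5Pb, so Pb = 91.52.
Sellers receive Ps = 91.52 + 16 = 107.52; x' = 842 − 7·91.52 = 201.36.
ΔCS = ½(152.08 + 201.36)(98.56 − 91.52) = 1244.1088; ΔPS = ½(152.08 + 201.36)(107.52 − 98.56) = 1583.4112.
Government spending = 16 × 201.36 = 3221.76.
Net change = 1244.1088 + 1583.4112 − 3221.76 = -394.24. The loss equals the DWL triangle ½·16·49.28.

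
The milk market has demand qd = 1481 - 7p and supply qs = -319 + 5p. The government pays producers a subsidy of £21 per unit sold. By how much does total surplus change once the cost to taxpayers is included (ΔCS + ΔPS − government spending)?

Pre-subsidy: 1481 - 7p = -319 + 5p gives p* = 150, q* = 431.
With the subsidy, sellers receive ps = pb + 21 for each unit, where pb is the price buyers pay.
Supply in terms of pb becomes qs = -319 + 5(pb + 21) = -214 + 5pb. Setting this equal to demand: 1481 - 7pb = -214 + 5pb, so pb = 141.25.
Sellers receive ps = 141.25 + 21 = 162.25; q' = 1481 − 7·141.25 = 492.25.
ΔCS = ½(431 + 492.25)(150 − 141.25) = 4039.21875; ΔPS = ½(431 + 492.25)(162.25 − 150) = 5654.90625.
Government spending = 21 × 492.25 = 10337.25.
Net change = 4039.21875 + 5654.90625 − 10337.25 = -643.125. The loss equals the DWL triangle ½·21·61.25.

Net change in total surplus = -£643.125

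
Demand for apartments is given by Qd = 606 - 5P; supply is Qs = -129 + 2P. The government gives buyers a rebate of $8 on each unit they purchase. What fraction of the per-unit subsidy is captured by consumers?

Consumer share = 2/7

Pre-subsidy: 606 - 5P = -129 + 2P gives P* = 105, Q* = 81.
With the rebate, buyers effectively pay Pb = Ps − 8, where Ps is the price sellers receive.
Demand in terms of Ps becomes Qd = 606 − 5(Ps − 8) = 646 - 5Ps. Setting this equal to supply: 646 - 5Ps = -129 + 2Ps, so Ps = 775/7.
Buyers pay Pb = 775/7 − 8 = 719/7; Q' = -129 + 2·(775/7) = 647/7.
Buyers' price falls by P* − Pb = 105 − 719/7 = 16/7; sellers' price rises by Ps − P* = 775/7 − 105 = 40/7.
So consumers capture (16/7)/8 = 2/7 of each unit of subsidy.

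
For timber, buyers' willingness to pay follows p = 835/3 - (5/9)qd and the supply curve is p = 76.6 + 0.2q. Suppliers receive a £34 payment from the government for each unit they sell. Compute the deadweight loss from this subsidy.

Deadweight loss = £765

Pre-subsidy: 835/3 - (5/9)q = 76.6 + 0.2q gives q* = 267 and p* = 130.
With the subsidy, sellers receive ps = pb + 34 for each unit, where pb is the price buyers pay.
On the curves, pb = 835/3 - (5/9)q and ps = 76.6 + 0.2q; the wedge ps − pb = 34 gives 76.6 + 0.2q − (835/3 - (5/9)q) = 34, so q' = 312.
Then pb = 835/3 − (5/9)·312 = 105 and ps = 76.6 + 0.2·312 = 139.
The subsidy expands output by 312 − 267 = 45 past the efficient level; on those units the gap between marginal cost and willingness to pay runs from 0 up to 34.
DWL = ½ × 34 × 45 = 765.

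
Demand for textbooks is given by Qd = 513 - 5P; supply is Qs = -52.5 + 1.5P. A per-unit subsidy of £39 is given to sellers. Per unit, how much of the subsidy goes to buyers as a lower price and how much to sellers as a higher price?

Buyers gain £9 per unit; sellers gain £30 per unit

Pre-subsidy: 513 - 5P = -52.5 + 1.5P gives P* = 87, Q* = 78.
With the subsidy, sellers receive Ps = Pb + 39 for each unit, where Pb is the price buyers pay.
Supply in terms of Pb becomes Qs = -52.5 + 1.5(Pb + 39) = 6 + 1.5Pb. Setting this equal to demand: 513 - 5Pb = 6 + 1.5Pb, so Pb = 78.
Sellers receive Ps = 78 + 39 = 117; Q' = 513 − 5·78 = 123.
Buyers' price falls by P* − Pb = 87 − 78 = 9; sellers' price rises by Ps − P* = 117 − 87 = 30.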